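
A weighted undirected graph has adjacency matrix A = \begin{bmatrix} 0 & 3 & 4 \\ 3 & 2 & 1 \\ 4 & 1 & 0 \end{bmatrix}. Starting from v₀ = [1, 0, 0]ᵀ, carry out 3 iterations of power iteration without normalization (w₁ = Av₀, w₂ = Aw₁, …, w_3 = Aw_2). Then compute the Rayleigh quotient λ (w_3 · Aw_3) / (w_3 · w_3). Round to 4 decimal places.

4.3644

w1 = Av₀ = (0, 3, 4)
w2 = Aw1 = (25, 10, 3)
w3 = Aw2 = (42, 98, 110)
Aw3 = (734, 432, 266)
w3·Aw3 = 42·734 + 98·432 + 110·266 = 102424; w3·w3 = 42·42 + 98·98 + 110·110 = 23468
λ ≈ 102424/23468 = 4.3644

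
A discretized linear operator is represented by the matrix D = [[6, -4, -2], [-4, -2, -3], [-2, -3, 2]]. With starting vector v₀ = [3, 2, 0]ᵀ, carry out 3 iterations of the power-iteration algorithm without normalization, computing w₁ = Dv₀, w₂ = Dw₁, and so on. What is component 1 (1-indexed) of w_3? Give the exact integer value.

w1 = Dv₀ = (6·3 + (-4)·2 + (-2)·0; (-4)·3 + (-2)·2 + (-3)·0; (-2)·3 + (-3)·2 + 2·0) = (10, -16, -12)
w2 = Dw1 = (6·10 + (-4)·(-16) + (-2)·(-12); (-4)·10 + (-2)·(-16) + (-3)·(-12); (-2)·10 + (-3)·(-16) + 2·(-12)) = (148, 28, 4)
w3 = Dw2 = (768, -660, -372)
The requested component of w3 is 768.

768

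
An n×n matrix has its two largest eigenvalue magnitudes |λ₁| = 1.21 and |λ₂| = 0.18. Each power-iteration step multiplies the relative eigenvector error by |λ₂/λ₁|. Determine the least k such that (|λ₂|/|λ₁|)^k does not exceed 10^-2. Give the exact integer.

3

|λ₂/λ₁| = 0.18/1.21 = 0.14876
Need k ≥ ln(10^-2) / ln(0.14876) = -4.6052 / -1.9054 ≈ 2.417
Smallest integer k satisfying the bound: 3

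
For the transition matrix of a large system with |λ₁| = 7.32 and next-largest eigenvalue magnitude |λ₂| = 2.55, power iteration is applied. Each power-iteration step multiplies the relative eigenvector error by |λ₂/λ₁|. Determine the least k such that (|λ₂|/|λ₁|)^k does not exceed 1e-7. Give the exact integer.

16

|λ₂/λ₁| = 2.55/7.32 = 0.34836
Need k ≥ ln(1e-7) / ln(0.34836) = -16.1181 / -1.0545 ≈ 15.285
Smallest integer k satisfying the bound: 16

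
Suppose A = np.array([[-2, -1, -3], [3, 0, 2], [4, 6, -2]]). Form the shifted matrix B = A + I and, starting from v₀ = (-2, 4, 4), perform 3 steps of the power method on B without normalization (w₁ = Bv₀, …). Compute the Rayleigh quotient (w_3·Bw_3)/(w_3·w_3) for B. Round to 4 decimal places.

μ ≈ 1.7019

B = A + I has rows (-1, -1, -3); (3, 1, 2); (4, 6, -1)
w1 = Bv₀ = ((-1)·(-2) + (-1)·4 + (-3)·4; 3·(-2) + 1·4 + 2·4; 4·(-2) + 6·4 + (-1)·4) = (-14, 6, 12)
w2 = Bw1 = ((-1)·(-14) + (-1)·6 + (-3)·12; 3·(-14) + 1·6 + 2·12; 4·(-14) + 6·6 + (-1)·12) = (-28, -12, -32)
w3 = Bw2 = (136, -160, -152)
Bw3 = (480, -56, -264)
w3·Bw3 = 114368; w3·w3 = 67200; μ ≈ 114368/67200 = 1.7019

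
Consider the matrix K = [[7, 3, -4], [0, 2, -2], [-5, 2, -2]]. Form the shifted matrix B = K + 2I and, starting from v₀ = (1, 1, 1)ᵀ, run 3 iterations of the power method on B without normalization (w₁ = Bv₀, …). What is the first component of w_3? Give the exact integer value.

996

B = K + 2I has rows (9, 3, -4); (0, 4, -2); (-5, 2, 0)
w1 = Bv₀ = (9·1 + 3·1 + (-4)·1; 0·1 + 4·1 + (-2)·1; (-5)·1 + 2·1 + 0·1) = (8, 2, -3)
w2 = Bw1 = (9·8 + 3·2 + (-4)·(-3); 0·8 + 4·2 + (-2)·(-3); (-5)·8 + 2·2 + 0·(-3)) = (90, 14, -36)
w3 = Bw2 = (996, 128, -422)
Requested component of w3: 996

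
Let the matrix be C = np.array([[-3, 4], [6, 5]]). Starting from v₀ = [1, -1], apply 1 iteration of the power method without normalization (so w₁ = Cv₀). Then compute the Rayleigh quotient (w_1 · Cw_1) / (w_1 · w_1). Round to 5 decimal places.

-4.24000

w1 = Cv₀ = ((-3)·1 + 4·(-1); 6·1 + 5·(-1)) = (-7, 1)
Cw1 = (25, -37)
w1·Cw1 = (-7)·25 + 1·(-37) = -212; w1·w1 = (-7)·(-7) + 1·1 = 50
λ ≈ -212/50 = -4.24000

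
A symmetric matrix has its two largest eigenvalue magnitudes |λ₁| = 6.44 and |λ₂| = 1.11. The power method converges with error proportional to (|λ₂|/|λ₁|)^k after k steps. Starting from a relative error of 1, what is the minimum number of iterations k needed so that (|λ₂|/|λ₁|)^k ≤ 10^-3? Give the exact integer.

4

|λ₂/λ₁| = 1.11/6.44 = 0.17236
Need k ≥ ln(10^-3) / ln(0.17236) = -6.9078 / -1.7582 ≈ 3.929
Smallest integer k satisfying the bound: 4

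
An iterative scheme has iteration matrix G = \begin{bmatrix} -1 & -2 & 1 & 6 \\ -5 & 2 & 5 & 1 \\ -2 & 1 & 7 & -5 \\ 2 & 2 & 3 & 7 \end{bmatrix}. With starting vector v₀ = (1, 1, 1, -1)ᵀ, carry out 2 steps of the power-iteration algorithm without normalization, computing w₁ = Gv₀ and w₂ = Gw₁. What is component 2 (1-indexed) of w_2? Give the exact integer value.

w1 = Gv₀ = (-8, 1, 11, 0)
w2 = Gw1 = (17, 97, 94, 19)
The requested component of w2 is 97.

97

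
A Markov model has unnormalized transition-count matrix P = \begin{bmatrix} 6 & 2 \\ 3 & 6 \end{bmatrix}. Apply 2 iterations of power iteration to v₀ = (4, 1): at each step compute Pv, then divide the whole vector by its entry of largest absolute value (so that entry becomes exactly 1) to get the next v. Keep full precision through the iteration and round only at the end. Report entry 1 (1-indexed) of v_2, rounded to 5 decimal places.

1.00000

Pv0 = (26.000000, 18.000000); divide by 26.000000 → v1 = (1.000000, 0.692308)
Pv1 = (7.384615, 7.153846); divide by 7.384615 → v2 = (1.000000, 0.968750)
Requested entry of v2: 192/192 = 1.00000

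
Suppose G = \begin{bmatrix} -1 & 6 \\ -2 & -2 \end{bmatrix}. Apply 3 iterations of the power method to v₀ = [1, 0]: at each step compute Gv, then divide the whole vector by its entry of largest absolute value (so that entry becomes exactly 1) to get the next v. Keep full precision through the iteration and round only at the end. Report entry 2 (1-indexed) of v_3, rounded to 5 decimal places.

Gv0 = (-1.000000, -2.000000); divide by -2.000000 → v1 = (0.500000, 1.000000)
Gv1 = (5.500000, -3.000000); divide by 5.500000 → v2 = (1.000000, -0.545455)
Gv2 = (-4.272727, -0.909091); divide by -4.272727 → v3 = (1.000000, 0.212766)
Requested entry of v3: 10/47 = 0.21277

0.21277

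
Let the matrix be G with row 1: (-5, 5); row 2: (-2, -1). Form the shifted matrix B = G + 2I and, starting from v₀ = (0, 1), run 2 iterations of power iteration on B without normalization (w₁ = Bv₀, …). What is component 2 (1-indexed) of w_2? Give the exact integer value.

-9

B = G + 2I has rows (-3, 5); (-2, 1)
w1 = Bv₀ = ((-3)·0 + 5·1; (-2)·0 + 1·1) = (5, 1)
w2 = Bw1 = ((-3)·5 + 5·1; (-2)·5 + 1·1) = (-10, -9)
Requested component of w2: -9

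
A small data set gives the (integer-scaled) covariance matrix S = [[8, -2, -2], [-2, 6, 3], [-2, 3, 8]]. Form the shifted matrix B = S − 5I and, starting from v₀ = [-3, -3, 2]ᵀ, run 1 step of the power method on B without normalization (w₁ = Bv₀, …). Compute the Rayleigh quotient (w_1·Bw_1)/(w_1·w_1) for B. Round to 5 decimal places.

B = S − 5I has rows (3, -2, -2); (-2, 1, 3); (-2, 3, 3)
w1 = Bv₀ = (-7, 9, 3)
Bw1 = (-45, 32, 50)
w1·Bw1 = 753; w1·w1 = 139; μ ≈ 753/139 = 5.41727

5.41727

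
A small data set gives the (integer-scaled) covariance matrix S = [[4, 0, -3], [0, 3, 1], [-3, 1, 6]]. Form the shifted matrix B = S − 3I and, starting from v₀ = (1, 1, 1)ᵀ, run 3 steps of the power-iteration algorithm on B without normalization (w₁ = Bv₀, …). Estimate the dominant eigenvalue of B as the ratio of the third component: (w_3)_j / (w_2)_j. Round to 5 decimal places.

B = S − 3I has rows (1, 0, -3); (0, 0, 1); (-3, 1, 3)
w1 = Bv₀ = (-2, 1, 1)
w2 = Bw1 = (-5, 1, 10)
w3 = Bw2 = (-35, 10, 46)
Ratio: 46/10 = 4.60000

4.60000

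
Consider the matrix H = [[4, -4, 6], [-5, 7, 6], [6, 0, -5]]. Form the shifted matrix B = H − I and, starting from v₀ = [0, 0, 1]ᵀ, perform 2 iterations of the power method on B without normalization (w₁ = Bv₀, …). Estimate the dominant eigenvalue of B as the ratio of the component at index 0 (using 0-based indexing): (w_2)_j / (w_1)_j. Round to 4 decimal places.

μ ≈ -7.0000

B = H − I has rows (3, -4, 6); (-5, 6, 6); (6, 0, -6)
w1 = Bv₀ = (6, 6, -6)
w2 = Bw1 = (-42, -30, 72)
Ratio: -42/6 = -7.0000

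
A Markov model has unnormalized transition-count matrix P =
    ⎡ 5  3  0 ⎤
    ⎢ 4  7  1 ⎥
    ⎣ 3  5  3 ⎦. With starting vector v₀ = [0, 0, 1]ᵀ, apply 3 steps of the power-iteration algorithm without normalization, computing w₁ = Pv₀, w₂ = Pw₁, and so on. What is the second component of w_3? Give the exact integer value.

w1 = Pv₀ = (5·0 + 3·0 + 0·1; 4·0 + 7·0 + 1·1; 3·0 + 5·0 + 3·1) = (0, 1, 3)
w2 = Pw1 = (5·0 + 3·1 + 0·3; 4·0 + 7·1 + 1·3; 3·0 + 5·1 + 3·3) = (3, 10, 14)
w3 = Pw2 = (45, 96, 101)
The requested component of w3 is 96.

96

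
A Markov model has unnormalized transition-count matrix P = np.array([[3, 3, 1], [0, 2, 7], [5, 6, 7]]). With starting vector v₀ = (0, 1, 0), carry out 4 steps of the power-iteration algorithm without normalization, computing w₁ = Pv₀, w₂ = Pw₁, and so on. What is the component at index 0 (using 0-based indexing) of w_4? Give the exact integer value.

w1 = Pv₀ = (3·0 + 3·1 + 1·0; 0·0 + 2·1 + 7·0; 5·0 + 6·1 + 7·0) = (3, 2, 6)
w2 = Pw1 = (3·3 + 3·2 + 1·6; 0·3 + 2·2 + 7·6; 5·3 + 6·2 + 7·6) = (21, 46, 69)
w3 = Pw2 = (270, 575, 864)
w4 = Pw3 = (3399, 7198, 10848)
The requested component of w4 is 3399.

3399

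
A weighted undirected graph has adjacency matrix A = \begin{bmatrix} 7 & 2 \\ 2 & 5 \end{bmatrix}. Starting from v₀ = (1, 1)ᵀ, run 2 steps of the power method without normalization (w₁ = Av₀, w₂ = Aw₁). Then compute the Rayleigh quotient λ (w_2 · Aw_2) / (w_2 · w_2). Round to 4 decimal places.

w1 = Av₀ = (7·1 + 2·1; 2·1 + 5·1) = (9, 7)
w2 = Aw1 = (7·9 + 2·7; 2·9 + 5·7) = (77, 53)
Aw2 = (645, 419)
w2·Aw2 = 77·645 + 53·419 = 71872; w2·w2 = 77·77 + 53·53 = 8738
λ ≈ 71872/8738 = 8.2252

8.2252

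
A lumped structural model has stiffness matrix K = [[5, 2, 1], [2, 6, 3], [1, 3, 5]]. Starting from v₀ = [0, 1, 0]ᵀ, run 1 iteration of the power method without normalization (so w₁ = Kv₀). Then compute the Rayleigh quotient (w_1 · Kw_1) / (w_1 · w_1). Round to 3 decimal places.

w1 = Kv₀ = (5·0 + 2·1 + 1·0; 2·0 + 6·1 + 3·0; 1·0 + 3·1 + 5·0) = (2, 6, 3)
Kw1 = (25, 49, 35)
w1·Kw1 = 2·25 + 6·49 + 3·35 = 449; w1·w1 = 2·2 + 6·6 + 3·3 = 49
λ ≈ 449/49 = 9.163

λ ≈ 9.163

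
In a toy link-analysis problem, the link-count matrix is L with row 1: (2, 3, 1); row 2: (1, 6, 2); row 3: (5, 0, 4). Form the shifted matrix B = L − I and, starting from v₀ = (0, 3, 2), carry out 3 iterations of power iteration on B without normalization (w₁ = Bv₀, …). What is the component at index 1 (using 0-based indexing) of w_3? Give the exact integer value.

810

B = L − I has rows (1, 3, 1); (1, 5, 2); (5, 0, 3)
w1 = Bv₀ = (1·0 + 3·3 + 1·2; 1·0 + 5·3 + 2·2; 5·0 + 0·3 + 3·2) = (11, 19, 6)
w2 = Bw1 = (1·11 + 3·19 + 1·6; 1·11 + 5·19 + 2·6; 5·11 + 0·19 + 3·6) = (74, 118, 73)
w3 = Bw2 = (501, 810, 589)
Requested component of w3: 810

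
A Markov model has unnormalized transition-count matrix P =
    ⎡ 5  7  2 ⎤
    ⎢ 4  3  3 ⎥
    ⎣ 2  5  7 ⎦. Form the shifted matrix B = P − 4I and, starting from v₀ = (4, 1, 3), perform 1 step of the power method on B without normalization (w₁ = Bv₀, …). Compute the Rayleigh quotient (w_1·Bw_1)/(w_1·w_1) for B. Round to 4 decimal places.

μ ≈ 8.4307

B = P − 4I has rows (1, 7, 2); (4, -1, 3); (2, 5, 3)
w1 = Bv₀ = (17, 24, 22)
Bw1 = (229, 110, 220)
w1·Bw1 = 11373; w1·w1 = 1349; μ ≈ 11373/1349 = 8.4307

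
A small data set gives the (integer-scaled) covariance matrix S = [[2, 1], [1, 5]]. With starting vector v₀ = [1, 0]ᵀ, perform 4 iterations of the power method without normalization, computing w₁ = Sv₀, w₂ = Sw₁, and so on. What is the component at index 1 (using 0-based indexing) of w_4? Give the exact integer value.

217

w1 = Sv₀ = (2, 1)
w2 = Sw1 = (5, 7)
w3 = Sw2 = (17, 40)
w4 = Sw3 = (74, 217)
The requested component of w4 is 217.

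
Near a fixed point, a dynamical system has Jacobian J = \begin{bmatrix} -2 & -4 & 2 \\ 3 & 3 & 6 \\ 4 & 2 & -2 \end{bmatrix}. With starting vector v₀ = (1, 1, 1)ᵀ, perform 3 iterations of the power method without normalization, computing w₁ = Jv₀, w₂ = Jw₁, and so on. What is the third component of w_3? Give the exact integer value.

-32

w1 = Jv₀ = ((-2)·1 + (-4)·1 + 2·1; 3·1 + 3·1 + 6·1; 4·1 + 2·1 + (-2)·1) = (-4, 12, 4)
w2 = Jw1 = ((-2)·(-4) + (-4)·12 + 2·4; 3·(-4) + 3·12 + 6·4; 4·(-4) + 2·12 + (-2)·4) = (-32, 48, 0)
w3 = Jw2 = (-128, 48, -32)
The requested component of w3 is -32.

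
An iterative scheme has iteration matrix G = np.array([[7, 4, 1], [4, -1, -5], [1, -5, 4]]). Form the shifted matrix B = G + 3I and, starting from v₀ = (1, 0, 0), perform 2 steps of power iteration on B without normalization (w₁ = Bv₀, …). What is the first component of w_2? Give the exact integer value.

B = G + 3I has rows (10, 4, 1); (4, 2, -5); (1, -5, 7)
w1 = Bv₀ = (10·1 + 4·0 + 1·0; 4·1 + 2·0 + (-5)·0; 1·1 + (-5)·0 + 7·0) = (10, 4, 1)
w2 = Bw1 = (10·10 + 4·4 + 1·1; 4·10 + 2·4 + (-5)·1; 1·10 + (-5)·4 + 7·1) = (117, 43, -3)
Requested component of w2: 117

117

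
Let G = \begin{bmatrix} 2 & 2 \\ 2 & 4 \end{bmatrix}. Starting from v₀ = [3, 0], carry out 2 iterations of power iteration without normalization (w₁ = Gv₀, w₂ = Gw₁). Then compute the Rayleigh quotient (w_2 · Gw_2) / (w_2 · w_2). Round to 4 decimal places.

w1 = Gv₀ = (6, 6)
w2 = Gw1 = (24, 36)
Gw2 = (120, 192)
w2·Gw2 = 24·120 + 36·192 = 9792; w2·w2 = 24·24 + 36·36 = 1872
λ ≈ 9792/1872 = 5.2308

5.2308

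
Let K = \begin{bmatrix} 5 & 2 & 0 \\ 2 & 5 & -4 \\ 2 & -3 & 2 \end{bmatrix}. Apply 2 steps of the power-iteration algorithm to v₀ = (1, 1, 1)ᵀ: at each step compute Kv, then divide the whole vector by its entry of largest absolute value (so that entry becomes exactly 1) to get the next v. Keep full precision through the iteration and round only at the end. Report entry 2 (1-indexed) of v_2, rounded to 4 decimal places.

Kv0 = (7.00000, 3.00000, 1.00000); divide by 7.00000 → v1 = (1.00000, 0.42857, 0.14286)
Kv1 = (5.85714, 3.57143, 1.00000); divide by 5.85714 → v2 = (1.00000, 0.60976, 0.17073)
Requested entry of v2: 25/41 = 0.6098

0.6098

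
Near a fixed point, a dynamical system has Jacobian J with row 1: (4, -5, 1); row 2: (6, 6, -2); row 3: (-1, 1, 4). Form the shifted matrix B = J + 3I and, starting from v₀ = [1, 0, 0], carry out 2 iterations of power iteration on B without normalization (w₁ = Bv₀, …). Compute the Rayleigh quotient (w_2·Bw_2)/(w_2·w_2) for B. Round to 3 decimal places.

9.177

B = J + 3I has rows (7, -5, 1); (6, 9, -2); (-1, 1, 7)
w1 = Bv₀ = (7, 6, -1)
w2 = Bw1 = (18, 98, -8)
Bw2 = (-372, 1006, 24)
w2·Bw2 = 91700; w2·w2 = 9992; μ ≈ 91700/9992 = 9.177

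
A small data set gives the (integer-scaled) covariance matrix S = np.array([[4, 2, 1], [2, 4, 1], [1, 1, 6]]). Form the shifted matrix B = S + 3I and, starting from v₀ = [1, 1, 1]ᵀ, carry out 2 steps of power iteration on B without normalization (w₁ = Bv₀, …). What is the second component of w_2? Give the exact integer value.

101

B = S + 3I has rows (7, 2, 1); (2, 7, 1); (1, 1, 9)
w1 = Bv₀ = (7·1 + 2·1 + 1·1; 2·1 + 7·1 + 1·1; 1·1 + 1·1 + 9·1) = (10, 10, 11)
w2 = Bw1 = (7·10 + 2·10 + 1·11; 2·10 + 7·10 + 1·11; 1·10 + 1·10 + 9·11) = (101, 101, 119)
Requested component of w2: 101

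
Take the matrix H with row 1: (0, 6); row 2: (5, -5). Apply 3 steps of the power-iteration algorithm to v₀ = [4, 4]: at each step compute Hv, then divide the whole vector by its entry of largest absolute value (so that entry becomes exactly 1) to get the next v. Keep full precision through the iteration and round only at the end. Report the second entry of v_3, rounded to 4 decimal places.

-0.8333

Hv0 = (24.00000, 0.00000); divide by 24.00000 → v1 = (1.00000, 0.00000)
Hv1 = (0.00000, 5.00000); divide by 5.00000 → v2 = (0.00000, 1.00000)
Hv2 = (6.00000, -5.00000); divide by 6.00000 → v3 = (1.00000, -0.83333)
Requested entry of v3: -600/720 = -0.8333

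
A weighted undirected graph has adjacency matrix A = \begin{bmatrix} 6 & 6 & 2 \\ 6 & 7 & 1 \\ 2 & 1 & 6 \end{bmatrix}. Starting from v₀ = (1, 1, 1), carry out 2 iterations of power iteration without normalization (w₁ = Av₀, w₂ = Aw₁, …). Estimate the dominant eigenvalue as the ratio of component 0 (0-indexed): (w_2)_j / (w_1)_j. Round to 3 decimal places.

13.286

w1 = Av₀ = (14, 14, 9)
w2 = Aw1 = (186, 191, 96)
Ratio at component: 186 / 14 = 13.286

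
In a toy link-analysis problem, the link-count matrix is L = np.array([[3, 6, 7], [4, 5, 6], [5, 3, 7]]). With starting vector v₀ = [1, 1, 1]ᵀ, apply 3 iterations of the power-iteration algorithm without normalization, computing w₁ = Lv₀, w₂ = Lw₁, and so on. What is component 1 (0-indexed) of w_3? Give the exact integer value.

3497

w1 = Lv₀ = (3·1 + 6·1 + 7·1; 4·1 + 5·1 + 6·1; 5·1 + 3·1 + 7·1) = (16, 15, 15)
w2 = Lw1 = (3·16 + 6·15 + 7·15; 4·16 + 5·15 + 6·15; 5·16 + 3·15 + 7·15) = (243, 229, 230)
w3 = Lw2 = (3713, 3497, 3512)
The requested component of w3 is 3497.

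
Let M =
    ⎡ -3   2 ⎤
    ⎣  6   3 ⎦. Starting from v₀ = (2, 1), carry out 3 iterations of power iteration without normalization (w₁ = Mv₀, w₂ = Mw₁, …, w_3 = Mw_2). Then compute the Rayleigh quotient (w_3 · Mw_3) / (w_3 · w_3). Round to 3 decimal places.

w1 = Mv₀ = ((-3)·2 + 2·1; 6·2 + 3·1) = (-4, 15)
w2 = Mw1 = ((-3)·(-4) + 2·15; 6·(-4) + 3·15) = (42, 21)
w3 = Mw2 = (-84, 315)
Mw3 = (882, 441)
w3·Mw3 = (-84)·882 + 315·441 = 64827; w3·w3 = (-84)·(-84) + 315·315 = 106281
λ ≈ 64827/106281 = 0.610

0.610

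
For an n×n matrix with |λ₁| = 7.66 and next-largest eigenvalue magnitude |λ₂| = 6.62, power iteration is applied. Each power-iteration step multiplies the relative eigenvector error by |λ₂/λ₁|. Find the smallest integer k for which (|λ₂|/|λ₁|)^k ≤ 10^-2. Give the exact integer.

32

|λ₂/λ₁| = 6.62/7.66 = 0.86423
Need k ≥ ln(10^-2) / ln(0.86423) = -4.6052 / -0.1459 ≈ 31.560
Smallest integer k satisfying the bound: 32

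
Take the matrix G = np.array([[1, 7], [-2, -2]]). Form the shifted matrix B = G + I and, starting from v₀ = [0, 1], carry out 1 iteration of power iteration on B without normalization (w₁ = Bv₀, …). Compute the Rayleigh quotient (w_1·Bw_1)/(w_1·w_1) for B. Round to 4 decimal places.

μ ≈ 1.2400

B = G + I has rows (2, 7); (-2, -1)
w1 = Bv₀ = (7, -1)
Bw1 = (7, -13)
w1·Bw1 = 62; w1·w1 = 50; μ ≈ 62/50 = 1.2400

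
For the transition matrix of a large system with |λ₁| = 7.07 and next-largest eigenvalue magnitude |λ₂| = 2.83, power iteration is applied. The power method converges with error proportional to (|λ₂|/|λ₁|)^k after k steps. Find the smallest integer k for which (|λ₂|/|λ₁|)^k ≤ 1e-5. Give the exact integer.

13

|λ₂/λ₁| = 2.83/7.07 = 0.40028
Need k ≥ ln(1e-5) / ln(0.40028) = -11.5129 / -0.9156 ≈ 12.574
Smallest integer k satisfying the bound: 13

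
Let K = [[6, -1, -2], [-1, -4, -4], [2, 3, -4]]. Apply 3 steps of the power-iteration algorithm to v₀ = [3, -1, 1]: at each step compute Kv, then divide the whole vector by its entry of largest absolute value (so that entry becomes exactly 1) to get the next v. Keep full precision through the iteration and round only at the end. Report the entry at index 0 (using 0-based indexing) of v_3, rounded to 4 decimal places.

1.0000

Kv0 = (17.00000, -3.00000, -1.00000); divide by 17.00000 → v1 = (1.00000, -0.17647, -0.05882)
Kv1 = (6.29412, -0.05882, 1.70588); divide by 6.29412 → v2 = (1.00000, -0.00935, 0.27103)
Kv2 = (5.46729, -2.04673, 0.88785); divide by 5.46729 → v3 = (1.00000, -0.37436, 0.16239)
Requested entry of v3: 585/585 = 1.0000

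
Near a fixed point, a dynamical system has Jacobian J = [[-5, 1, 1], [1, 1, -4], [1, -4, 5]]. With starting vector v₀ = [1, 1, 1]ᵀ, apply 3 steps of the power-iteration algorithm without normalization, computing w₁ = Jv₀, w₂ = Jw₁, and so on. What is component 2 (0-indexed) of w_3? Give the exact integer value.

w1 = Jv₀ = (-3, -2, 2)
w2 = Jw1 = (15, -13, 15)
w3 = Jw2 = (-73, -58, 142)
The requested component of w3 is 142.

142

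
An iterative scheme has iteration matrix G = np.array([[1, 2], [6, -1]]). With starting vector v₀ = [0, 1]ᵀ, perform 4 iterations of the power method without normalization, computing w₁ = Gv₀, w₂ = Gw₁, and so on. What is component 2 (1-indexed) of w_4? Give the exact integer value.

169

w1 = Gv₀ = (1·0 + 2·1; 6·0 + (-1)·1) = (2, -1)
w2 = Gw1 = (1·2 + 2·(-1); 6·2 + (-1)·(-1)) = (0, 13)
w3 = Gw2 = (26, -13)
w4 = Gw3 = (0, 169)
The requested component of w4 is 169.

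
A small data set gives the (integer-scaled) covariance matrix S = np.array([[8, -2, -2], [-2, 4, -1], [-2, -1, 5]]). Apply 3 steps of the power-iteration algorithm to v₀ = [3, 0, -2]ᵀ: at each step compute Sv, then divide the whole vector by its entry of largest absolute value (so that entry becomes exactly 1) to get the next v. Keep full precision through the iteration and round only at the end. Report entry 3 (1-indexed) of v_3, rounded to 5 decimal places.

Sv0 = (28.000000, -4.000000, -16.000000); divide by 28.000000 → v1 = (1.000000, -0.142857, -0.571429)
Sv1 = (9.428571, -2.000000, -4.714286); divide by 9.428571 → v2 = (1.000000, -0.212121, -0.500000)
Sv2 = (9.424242, -2.348485, -4.287879); divide by 9.424242 → v3 = (1.000000, -0.249196, -0.454984)
Requested entry of v3: -1132/2488 = -0.45498

-0.45498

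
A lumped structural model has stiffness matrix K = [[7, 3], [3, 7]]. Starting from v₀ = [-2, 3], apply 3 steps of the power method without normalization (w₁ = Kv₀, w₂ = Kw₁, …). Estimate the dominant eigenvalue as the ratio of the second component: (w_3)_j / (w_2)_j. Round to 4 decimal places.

w1 = Kv₀ = (7·(-2) + 3·3; 3·(-2) + 7·3) = (-5, 15)
w2 = Kw1 = (7·(-5) + 3·15; 3·(-5) + 7·15) = (10, 90)
w3 = Kw2 = (340, 660)
Ratio at component: 660 / 90 = 7.3333

λ ≈ 7.3333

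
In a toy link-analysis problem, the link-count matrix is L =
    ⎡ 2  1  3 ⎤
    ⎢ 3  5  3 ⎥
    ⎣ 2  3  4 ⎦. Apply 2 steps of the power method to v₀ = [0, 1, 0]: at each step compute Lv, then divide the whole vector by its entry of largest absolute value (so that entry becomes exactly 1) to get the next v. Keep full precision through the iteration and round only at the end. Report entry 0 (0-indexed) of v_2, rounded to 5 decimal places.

Lv0 = (1.000000, 5.000000, 3.000000); divide by 5.000000 → v1 = (0.200000, 1.000000, 0.600000)
Lv1 = (3.200000, 7.400000, 5.800000); divide by 7.400000 → v2 = (0.432432, 1.000000, 0.783784)
Requested entry of v2: 16/37 = 0.43243

0.43243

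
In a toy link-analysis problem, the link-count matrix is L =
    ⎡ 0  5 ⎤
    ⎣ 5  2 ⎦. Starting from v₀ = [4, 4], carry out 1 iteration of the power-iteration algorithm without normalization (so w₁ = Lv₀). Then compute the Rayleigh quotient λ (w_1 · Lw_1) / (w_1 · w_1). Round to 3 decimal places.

w1 = Lv₀ = (0·4 + 5·4; 5·4 + 2·4) = (20, 28)
Lw1 = (140, 156)
w1·Lw1 = 20·140 + 28·156 = 7168; w1·w1 = 20·20 + 28·28 = 1184
λ ≈ 7168/1184 = 6.054

6.054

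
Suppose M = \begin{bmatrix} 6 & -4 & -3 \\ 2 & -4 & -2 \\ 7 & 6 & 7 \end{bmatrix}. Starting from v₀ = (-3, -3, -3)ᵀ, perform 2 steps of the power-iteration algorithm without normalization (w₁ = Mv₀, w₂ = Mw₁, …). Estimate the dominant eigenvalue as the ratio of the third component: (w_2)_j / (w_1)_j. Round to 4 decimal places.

w1 = Mv₀ = (3, 12, -60)
w2 = Mw1 = (150, 78, -327)
Ratio at component: -327 / -60 = 5.4500

λ ≈ 5.4500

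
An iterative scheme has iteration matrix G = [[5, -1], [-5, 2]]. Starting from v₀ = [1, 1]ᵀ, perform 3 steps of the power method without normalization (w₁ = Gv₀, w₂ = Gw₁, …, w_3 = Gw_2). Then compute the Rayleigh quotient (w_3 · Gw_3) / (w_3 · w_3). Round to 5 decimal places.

λ ≈ 6.20609

w1 = Gv₀ = (4, -3)
w2 = Gw1 = (23, -26)
w3 = Gw2 = (141, -167)
Gw3 = (872, -1039)
w3·Gw3 = 141·872 + (-167)·(-1039) = 296465; w3·w3 = 141·141 + (-167)·(-167) = 47770
λ ≈ 296465/47770 = 6.20609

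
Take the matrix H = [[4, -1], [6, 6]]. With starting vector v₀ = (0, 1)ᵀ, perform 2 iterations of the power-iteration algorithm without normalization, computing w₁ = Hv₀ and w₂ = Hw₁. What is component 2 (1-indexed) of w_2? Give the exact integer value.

30

w1 = Hv₀ = (-1, 6)
w2 = Hw1 = (-10, 30)
The requested component of w2 is 30.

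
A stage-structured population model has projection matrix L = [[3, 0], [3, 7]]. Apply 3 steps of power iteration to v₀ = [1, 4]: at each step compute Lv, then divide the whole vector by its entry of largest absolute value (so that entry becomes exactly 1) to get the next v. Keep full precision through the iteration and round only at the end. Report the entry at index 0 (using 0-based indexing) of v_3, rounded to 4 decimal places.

0.0168

Lv0 = (3.00000, 31.00000); divide by 31.00000 → v1 = (0.09677, 1.00000)
Lv1 = (0.29032, 7.29032); divide by 7.29032 → v2 = (0.03982, 1.00000)
Lv2 = (0.11947, 7.11947); divide by 7.11947 → v3 = (0.01678, 1.00000)
Requested entry of v3: 27/1609 = 0.0168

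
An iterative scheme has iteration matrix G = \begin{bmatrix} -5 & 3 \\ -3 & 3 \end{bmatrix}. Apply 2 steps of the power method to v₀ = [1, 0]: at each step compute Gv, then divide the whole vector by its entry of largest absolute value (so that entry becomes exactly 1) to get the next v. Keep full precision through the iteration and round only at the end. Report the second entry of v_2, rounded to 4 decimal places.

Gv0 = (-5.00000, -3.00000); divide by -5.00000 → v1 = (1.00000, 0.60000)
Gv1 = (-3.20000, -1.20000); divide by -3.20000 → v2 = (1.00000, 0.37500)
Requested entry of v2: 6/16 = 0.3750

0.3750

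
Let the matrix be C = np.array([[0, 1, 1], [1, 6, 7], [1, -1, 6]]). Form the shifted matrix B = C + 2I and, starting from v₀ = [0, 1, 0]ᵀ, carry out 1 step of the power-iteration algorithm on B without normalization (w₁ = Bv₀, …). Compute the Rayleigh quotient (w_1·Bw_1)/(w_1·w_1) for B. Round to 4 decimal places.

μ ≈ 7.3939

B = C + 2I has rows (2, 1, 1); (1, 8, 7); (1, -1, 8)
w1 = Bv₀ = (2·0 + 1·1 + 1·0; 1·0 + 8·1 + 7·0; 1·0 + (-1)·1 + 8·0) = (1, 8, -1)
Bw1 = (9, 58, -15)
w1·Bw1 = 488; w1·w1 = 66; μ ≈ 488/66 = 7.3939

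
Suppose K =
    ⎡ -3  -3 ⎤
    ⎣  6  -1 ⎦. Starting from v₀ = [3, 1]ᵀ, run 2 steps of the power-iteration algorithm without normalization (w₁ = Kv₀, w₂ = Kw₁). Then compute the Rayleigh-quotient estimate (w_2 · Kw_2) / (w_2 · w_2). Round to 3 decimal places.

w1 = Kv₀ = ((-3)·3 + (-3)·1; 6·3 + (-1)·1) = (-12, 17)
w2 = Kw1 = ((-3)·(-12) + (-3)·17; 6·(-12) + (-1)·17) = (-15, -89)
Kw2 = (312, -1)
w2·Kw2 = (-15)·312 + (-89)·(-1) = -4591; w2·w2 = (-15)·(-15) + (-89)·(-89) = 8146
λ ≈ -4591/8146 = -0.564

-0.564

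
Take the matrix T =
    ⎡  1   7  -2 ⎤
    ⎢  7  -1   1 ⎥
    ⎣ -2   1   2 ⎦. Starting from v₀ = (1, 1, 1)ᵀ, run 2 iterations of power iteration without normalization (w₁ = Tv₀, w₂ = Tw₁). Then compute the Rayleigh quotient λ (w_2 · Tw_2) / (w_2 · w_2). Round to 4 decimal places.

6.9672

w1 = Tv₀ = (1·1 + 7·1 + (-2)·1; 7·1 + (-1)·1 + 1·1; (-2)·1 + 1·1 + 2·1) = (6, 7, 1)
w2 = Tw1 = (1·6 + 7·7 + (-2)·1; 7·6 + (-1)·7 + 1·1; (-2)·6 + 1·7 + 2·1) = (53, 36, -3)
Tw2 = (311, 332, -76)
w2·Tw2 = 53·311 + 36·332 + (-3)·(-76) = 28663; w2·w2 = 53·53 + 36·36 + (-3)·(-3) = 4114
λ ≈ 28663/4114 = 6.9672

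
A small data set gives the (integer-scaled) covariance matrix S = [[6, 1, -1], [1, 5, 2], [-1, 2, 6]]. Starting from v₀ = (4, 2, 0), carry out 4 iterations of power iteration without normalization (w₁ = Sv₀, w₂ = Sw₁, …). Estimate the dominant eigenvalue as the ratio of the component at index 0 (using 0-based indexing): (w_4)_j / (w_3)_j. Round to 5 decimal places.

w1 = Sv₀ = (26, 14, 0)
w2 = Sw1 = (170, 96, 2)
w3 = Sw2 = (1114, 654, 34)
w4 = Sw3 = (7304, 4452, 398)
Ratio at component: 7304 / 1114 = 6.55655

6.55655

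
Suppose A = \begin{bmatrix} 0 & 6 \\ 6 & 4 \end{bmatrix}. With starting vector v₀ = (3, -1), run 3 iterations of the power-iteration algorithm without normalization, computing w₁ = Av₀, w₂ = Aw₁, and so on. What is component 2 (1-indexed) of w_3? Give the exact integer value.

584

w1 = Av₀ = (0·3 + 6·(-1); 6·3 + 4·(-1)) = (-6, 14)
w2 = Aw1 = (0·(-6) + 6·14; 6·(-6) + 4·14) = (84, 20)
w3 = Aw2 = (120, 584)
The requested component of w3 is 584.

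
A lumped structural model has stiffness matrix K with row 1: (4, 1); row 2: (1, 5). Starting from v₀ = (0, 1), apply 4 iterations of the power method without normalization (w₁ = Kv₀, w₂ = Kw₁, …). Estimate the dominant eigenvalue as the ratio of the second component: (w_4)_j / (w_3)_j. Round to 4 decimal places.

w1 = Kv₀ = (1, 5)
w2 = Kw1 = (9, 26)
w3 = Kw2 = (62, 139)
w4 = Kw3 = (387, 757)
Ratio at component: 757 / 139 = 5.4460

λ ≈ 5.4460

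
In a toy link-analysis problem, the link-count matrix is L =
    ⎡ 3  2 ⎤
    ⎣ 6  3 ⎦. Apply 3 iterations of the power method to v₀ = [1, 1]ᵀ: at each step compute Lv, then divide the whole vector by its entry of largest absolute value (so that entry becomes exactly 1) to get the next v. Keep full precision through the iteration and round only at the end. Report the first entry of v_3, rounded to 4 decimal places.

Lv0 = (5.00000, 9.00000); divide by 9.00000 → v1 = (0.55556, 1.00000)
Lv1 = (3.66667, 6.33333); divide by 6.33333 → v2 = (0.57895, 1.00000)
Lv2 = (3.73684, 6.47368); divide by 6.47368 → v3 = (0.57724, 1.00000)
Requested entry of v3: 213/369 = 0.5772

0.5772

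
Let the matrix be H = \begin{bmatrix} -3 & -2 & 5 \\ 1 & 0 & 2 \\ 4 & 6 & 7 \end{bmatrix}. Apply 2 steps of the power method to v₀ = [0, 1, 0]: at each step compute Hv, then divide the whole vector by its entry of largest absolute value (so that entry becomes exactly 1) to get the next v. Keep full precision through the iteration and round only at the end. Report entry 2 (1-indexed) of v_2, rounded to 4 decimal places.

0.2778

Hv0 = (-2.00000, 0.00000, 6.00000); divide by 6.00000 → v1 = (-0.33333, 0.00000, 1.00000)
Hv1 = (6.00000, 1.66667, 5.66667); divide by 6.00000 → v2 = (1.00000, 0.27778, 0.94444)
Requested entry of v2: 10/36 = 0.2778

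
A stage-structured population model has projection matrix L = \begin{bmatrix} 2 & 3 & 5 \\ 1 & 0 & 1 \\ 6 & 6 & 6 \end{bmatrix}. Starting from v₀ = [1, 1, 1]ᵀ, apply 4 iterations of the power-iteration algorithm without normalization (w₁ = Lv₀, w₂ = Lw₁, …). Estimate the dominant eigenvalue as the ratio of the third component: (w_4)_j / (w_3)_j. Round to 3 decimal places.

w1 = Lv₀ = (2·1 + 3·1 + 5·1; 1·1 + 0·1 + 1·1; 6·1 + 6·1 + 6·1) = (10, 2, 18)
w2 = Lw1 = (2·10 + 3·2 + 5·18; 1·10 + 0·2 + 1·18; 6·10 + 6·2 + 6·18) = (116, 28, 180)
w3 = Lw2 = (1216, 296, 1944)
w4 = Lw3 = (13040, 3160, 20736)
Ratio at component: 20736 / 1944 = 10.667

λ ≈ 10.667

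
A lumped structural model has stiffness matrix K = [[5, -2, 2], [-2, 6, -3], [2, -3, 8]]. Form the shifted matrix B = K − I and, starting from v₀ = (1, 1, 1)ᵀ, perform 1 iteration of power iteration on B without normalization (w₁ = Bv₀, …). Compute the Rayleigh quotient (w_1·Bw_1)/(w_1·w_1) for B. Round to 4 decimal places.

B = K − I has rows (4, -2, 2); (-2, 5, -3); (2, -3, 7)
w1 = Bv₀ = (4, 0, 6)
Bw1 = (28, -26, 50)
w1·Bw1 = 412; w1·w1 = 52; μ ≈ 412/52 = 7.9231

μ ≈ 7.9231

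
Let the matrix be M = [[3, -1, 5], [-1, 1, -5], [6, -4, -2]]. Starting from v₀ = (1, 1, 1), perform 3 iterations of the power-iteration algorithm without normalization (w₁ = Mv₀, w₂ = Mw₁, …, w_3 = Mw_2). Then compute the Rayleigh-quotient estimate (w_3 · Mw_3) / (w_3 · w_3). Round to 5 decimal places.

λ ≈ 5.11041

w1 = Mv₀ = (3·1 + (-1)·1 + 5·1; (-1)·1 + 1·1 + (-5)·1; 6·1 + (-4)·1 + (-2)·1) = (7, -5, 0)
w2 = Mw1 = (3·7 + (-1)·(-5) + 5·0; (-1)·7 + 1·(-5) + (-5)·0; 6·7 + (-4)·(-5) + (-2)·0) = (26, -12, 62)
w3 = Mw2 = (400, -348, 80)
Mw3 = (1948, -1148, 3632)
w3·Mw3 = 400·1948 + (-348)·(-1148) + 80·3632 = 1469264; w3·w3 = 400·400 + (-348)·(-348) + 80·80 = 287504
λ ≈ 1469264/287504 = 5.11041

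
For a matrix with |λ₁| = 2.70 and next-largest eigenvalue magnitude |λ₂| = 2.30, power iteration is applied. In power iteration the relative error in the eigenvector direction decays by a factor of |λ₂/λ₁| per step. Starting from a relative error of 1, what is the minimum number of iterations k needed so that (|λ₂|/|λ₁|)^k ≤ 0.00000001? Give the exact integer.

115

|λ₂/λ₁| = 2.30/2.70 = 0.85185
Need k ≥ ln(0.00000001) / ln(0.85185) = -18.4207 / -0.1603 ≈ 114.883
Smallest integer k satisfying the bound: 115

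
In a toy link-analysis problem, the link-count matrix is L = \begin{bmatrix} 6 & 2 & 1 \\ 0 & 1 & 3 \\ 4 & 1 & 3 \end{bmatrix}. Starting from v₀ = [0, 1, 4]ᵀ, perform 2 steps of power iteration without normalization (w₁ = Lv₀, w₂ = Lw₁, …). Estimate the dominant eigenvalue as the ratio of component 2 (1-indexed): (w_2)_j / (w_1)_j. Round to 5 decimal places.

w1 = Lv₀ = (6·0 + 2·1 + 1·4; 0·0 + 1·1 + 3·4; 4·0 + 1·1 + 3·4) = (6, 13, 13)
w2 = Lw1 = (6·6 + 2·13 + 1·13; 0·6 + 1·13 + 3·13; 4·6 + 1·13 + 3·13) = (75, 52, 76)
Ratio at component: 52 / 13 = 4.00000

λ ≈ 4.00000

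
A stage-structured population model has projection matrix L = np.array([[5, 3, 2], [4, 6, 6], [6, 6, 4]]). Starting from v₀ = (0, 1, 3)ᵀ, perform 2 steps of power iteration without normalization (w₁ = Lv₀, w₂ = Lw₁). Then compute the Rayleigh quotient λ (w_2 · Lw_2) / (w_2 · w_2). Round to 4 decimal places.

13.8260

w1 = Lv₀ = (9, 24, 18)
w2 = Lw1 = (153, 288, 270)
Lw2 = (2169, 3960, 3726)
w2·Lw2 = 153·2169 + 288·3960 + 270·3726 = 2478357; w2·w2 = 153·153 + 288·288 + 270·270 = 179253
λ ≈ 2478357/179253 = 13.8260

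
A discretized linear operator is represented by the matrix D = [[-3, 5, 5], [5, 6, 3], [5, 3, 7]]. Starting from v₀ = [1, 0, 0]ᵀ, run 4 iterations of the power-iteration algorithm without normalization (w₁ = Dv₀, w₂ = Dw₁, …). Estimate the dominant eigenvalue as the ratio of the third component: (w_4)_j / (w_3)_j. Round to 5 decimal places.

λ ≈ 10.93651

w1 = Dv₀ = ((-3)·1 + 5·0 + 5·0; 5·1 + 6·0 + 3·0; 5·1 + 3·0 + 7·0) = (-3, 5, 5)
w2 = Dw1 = ((-3)·(-3) + 5·5 + 5·5; 5·(-3) + 6·5 + 3·5; 5·(-3) + 3·5 + 7·5) = (59, 30, 35)
w3 = Dw2 = (148, 580, 630)
w4 = Dw3 = (5606, 6110, 6890)
Ratio at component: 6890 / 630 = 10.93651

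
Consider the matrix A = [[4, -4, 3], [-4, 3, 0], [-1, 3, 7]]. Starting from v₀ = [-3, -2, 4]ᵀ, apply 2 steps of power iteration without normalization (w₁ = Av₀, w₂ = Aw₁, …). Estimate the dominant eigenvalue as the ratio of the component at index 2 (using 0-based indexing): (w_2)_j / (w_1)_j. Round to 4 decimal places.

w1 = Av₀ = (4·(-3) + (-4)·(-2) + 3·4; (-4)·(-3) + 3·(-2) + 0·4; (-1)·(-3) + 3·(-2) + 7·4) = (8, 6, 25)
w2 = Aw1 = (4·8 + (-4)·6 + 3·25; (-4)·8 + 3·6 + 0·25; (-1)·8 + 3·6 + 7·25) = (83, -14, 185)
Ratio at component: 185 / 25 = 7.4000

λ ≈ 7.4000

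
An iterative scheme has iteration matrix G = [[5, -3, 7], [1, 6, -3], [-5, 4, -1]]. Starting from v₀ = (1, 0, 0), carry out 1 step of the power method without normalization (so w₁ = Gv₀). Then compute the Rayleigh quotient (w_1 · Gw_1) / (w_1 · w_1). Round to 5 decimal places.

0.80392

w1 = Gv₀ = (5, 1, -5)
Gw1 = (-13, 26, -16)
w1·Gw1 = 5·(-13) + 1·26 + (-5)·(-16) = 41; w1·w1 = 5·5 + 1·1 + (-5)·(-5) = 51
λ ≈ 41/51 = 0.80392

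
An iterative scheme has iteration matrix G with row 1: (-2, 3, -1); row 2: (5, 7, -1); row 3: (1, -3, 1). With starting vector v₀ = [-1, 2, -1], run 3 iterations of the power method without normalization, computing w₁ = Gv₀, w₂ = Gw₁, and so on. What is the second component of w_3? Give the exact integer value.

990

w1 = Gv₀ = (9, 10, -8)
w2 = Gw1 = (20, 123, -29)
w3 = Gw2 = (358, 990, -378)
The requested component of w3 is 990.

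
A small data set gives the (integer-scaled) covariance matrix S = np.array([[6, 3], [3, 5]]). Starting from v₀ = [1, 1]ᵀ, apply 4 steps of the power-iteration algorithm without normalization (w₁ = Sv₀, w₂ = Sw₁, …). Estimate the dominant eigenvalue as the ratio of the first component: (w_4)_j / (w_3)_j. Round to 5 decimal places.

w1 = Sv₀ = (9, 8)
w2 = Sw1 = (78, 67)
w3 = Sw2 = (669, 569)
w4 = Sw3 = (5721, 4852)
Ratio at component: 5721 / 669 = 8.55157

8.55157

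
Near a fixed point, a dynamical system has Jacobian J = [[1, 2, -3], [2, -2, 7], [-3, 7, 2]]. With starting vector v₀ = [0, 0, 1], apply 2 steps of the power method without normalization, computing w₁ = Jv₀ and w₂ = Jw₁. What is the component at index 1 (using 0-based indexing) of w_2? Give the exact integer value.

-6

w1 = Jv₀ = (1·0 + 2·0 + (-3)·1; 2·0 + (-2)·0 + 7·1; (-3)·0 + 7·0 + 2·1) = (-3, 7, 2)
w2 = Jw1 = (1·(-3) + 2·7 + (-3)·2; 2·(-3) + (-2)·7 + 7·2; (-3)·(-3) + 7·7 + 2·2) = (5, -6, 62)
The requested component of w2 is -6.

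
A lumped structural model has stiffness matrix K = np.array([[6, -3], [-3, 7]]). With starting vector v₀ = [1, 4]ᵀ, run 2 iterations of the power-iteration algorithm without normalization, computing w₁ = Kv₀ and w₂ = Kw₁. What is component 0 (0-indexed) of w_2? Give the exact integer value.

-111

w1 = Kv₀ = (-6, 25)
w2 = Kw1 = (-111, 193)
The requested component of w2 is -111.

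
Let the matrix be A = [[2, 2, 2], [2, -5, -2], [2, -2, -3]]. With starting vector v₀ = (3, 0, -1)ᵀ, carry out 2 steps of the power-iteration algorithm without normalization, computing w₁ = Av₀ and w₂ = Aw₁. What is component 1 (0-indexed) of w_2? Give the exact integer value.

-50

w1 = Av₀ = (2·3 + 2·0 + 2·(-1); 2·3 + (-5)·0 + (-2)·(-1); 2·3 + (-2)·0 + (-3)·(-1)) = (4, 8, 9)
w2 = Aw1 = (2·4 + 2·8 + 2·9; 2·4 + (-5)·8 + (-2)·9; 2·4 + (-2)·8 + (-3)·9) = (42, -50, -35)
The requested component of w2 is -50.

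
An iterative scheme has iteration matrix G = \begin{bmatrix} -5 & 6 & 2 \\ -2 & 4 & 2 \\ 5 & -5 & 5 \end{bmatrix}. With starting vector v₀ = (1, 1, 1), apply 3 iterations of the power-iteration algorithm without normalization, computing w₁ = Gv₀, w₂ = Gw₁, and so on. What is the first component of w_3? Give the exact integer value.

65

w1 = Gv₀ = (3, 4, 5)
w2 = Gw1 = (19, 20, 20)
w3 = Gw2 = (65, 82, 95)
The requested component of w3 is 65.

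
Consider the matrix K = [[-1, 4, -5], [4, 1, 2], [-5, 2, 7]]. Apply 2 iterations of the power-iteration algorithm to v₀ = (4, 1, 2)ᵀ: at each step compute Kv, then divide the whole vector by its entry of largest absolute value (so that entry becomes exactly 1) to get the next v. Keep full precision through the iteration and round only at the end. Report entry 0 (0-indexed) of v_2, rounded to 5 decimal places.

1.00000

Kv0 = (-10.000000, 21.000000, -4.000000); divide by 21.000000 → v1 = (-0.476190, 1.000000, -0.190476)
Kv1 = (5.428571, -1.285714, 3.047619); divide by 5.428571 → v2 = (1.000000, -0.236842, 0.561404)
Requested entry of v2: 114/114 = 1.00000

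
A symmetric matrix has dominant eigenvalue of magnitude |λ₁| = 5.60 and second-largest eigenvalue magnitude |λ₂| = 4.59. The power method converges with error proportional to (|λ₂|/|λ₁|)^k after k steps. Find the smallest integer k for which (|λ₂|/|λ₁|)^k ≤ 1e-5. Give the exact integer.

|λ₂/λ₁| = 4.59/5.60 = 0.81964
Need k ≥ ln(1e-5) / ln(0.81964) = -11.5129 / -0.1989 ≈ 57.887
Smallest integer k satisfying the bound: 58

58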